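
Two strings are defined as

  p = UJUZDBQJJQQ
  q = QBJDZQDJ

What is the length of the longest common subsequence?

Taking J at p[2]=q[3], Z at p[4]=q[5], D at p[5]=q[7], J at p[9]=q[8] gives a common subsequence of length 4. dp[11][8] = 4 confirms this is the maximum.

4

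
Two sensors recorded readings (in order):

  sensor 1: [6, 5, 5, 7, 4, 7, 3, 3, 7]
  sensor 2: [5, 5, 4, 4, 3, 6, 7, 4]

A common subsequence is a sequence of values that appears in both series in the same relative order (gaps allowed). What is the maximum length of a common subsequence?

5

Let dp[i][j] be the LCS length of the first i values of sensor 1 and the first j values of sensor 2. dp[i][j] = dp[i-1][j-1]+1 when the i-th and j-th values match, else max(dp[i-1][j], dp[i][j-1]).
    ·  5  5  4  4  3  6  7  4
 ·  0  0  0  0  0  0  0  0  0
 6  0  0  0  0  0  0  1  1  1
 5  0  1  1  1  1  1  1  1  1
 5  0  1  2  2  2  2  2  2  2
 7  0  1  2  2  2  2  2  3  3
 4  0  1  2  3  3  3  3  3  4
 7  0  1  2  3  3  3  3  4  4
 3  0  1  2  3  3  4  4  4  4
 3  0  1  2  3  3  4  4  4  4
 7  0  1  2  3  3  4  4  5  5
dp[9][8] = 5. One LCS (by backtracking along matches): 5, 5, 4, 3, 7.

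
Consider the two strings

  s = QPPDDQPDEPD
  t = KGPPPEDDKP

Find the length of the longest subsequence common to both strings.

Taking P (s #2, t #4), then P (s #3, t #5), then D (s #4, t #7), then D (s #5, t #8), then P (s #10, t #10) gives a common subsequence of length 5. Since dp[11][10] = 5, nothing longer is possible.

5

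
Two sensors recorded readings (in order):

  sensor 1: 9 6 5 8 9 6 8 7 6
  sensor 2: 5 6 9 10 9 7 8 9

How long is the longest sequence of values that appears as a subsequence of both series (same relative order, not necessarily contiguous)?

3

One common subsequence of length 3: 9 at sensor 1[1]=sensor 2[5], then 8 at sensor 1[4]=sensor 2[7], then 9 at sensor 1[5]=sensor 2[8]. Since dp[9][8] = 3, nothing longer is possible.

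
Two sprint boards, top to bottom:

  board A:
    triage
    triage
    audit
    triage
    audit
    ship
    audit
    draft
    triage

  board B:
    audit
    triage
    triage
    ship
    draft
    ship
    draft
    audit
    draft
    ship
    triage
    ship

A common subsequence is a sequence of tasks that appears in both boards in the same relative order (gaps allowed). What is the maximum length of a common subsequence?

6

Taking triage at board A[1]=board B[2]; then triage at board A[2]=board B[3]; then ship at board A[6]=board B[6]; then audit at board A[7]=board B[8]; then draft at board A[8]=board B[9]; then triage at board A[9]=board B[11] gives a common subsequence of length 6, and the DP table's final entry dp[9][12] is also 6, so no common subsequence is longer.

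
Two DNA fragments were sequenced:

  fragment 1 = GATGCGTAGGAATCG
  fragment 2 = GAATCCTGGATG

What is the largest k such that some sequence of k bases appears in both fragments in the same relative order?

Taking G [1,1] → A [2,3] → T [3,4] → C [5,6] → T [7,7] → G [9,8] → G [10,9] → A [12,10] → T [13,11] → G [15,12] gives a common subsequence of length 10, and the DP table's final entry dp[15][12] is also 10, so no common subsequence is longer.

10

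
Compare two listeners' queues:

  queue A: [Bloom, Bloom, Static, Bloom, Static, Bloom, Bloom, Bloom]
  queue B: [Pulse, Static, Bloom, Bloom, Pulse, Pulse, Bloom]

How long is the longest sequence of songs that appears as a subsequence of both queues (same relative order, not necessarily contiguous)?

One common subsequence of length 4: Static (queue A #3, queue B #2), Bloom (queue A #4, queue B #3), Bloom (queue A #6, queue B #4), Bloom (queue A #8, queue B #7). Since dp[8][7] = 4, nothing longer is possible.

4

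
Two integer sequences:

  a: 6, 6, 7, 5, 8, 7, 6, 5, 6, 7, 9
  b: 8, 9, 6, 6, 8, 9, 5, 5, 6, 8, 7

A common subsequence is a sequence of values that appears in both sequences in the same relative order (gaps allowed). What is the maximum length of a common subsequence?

6

Let dp[i][j] be the LCS length of the first i values of a and the first j values of b. dp[i][j] = dp[i-1][j-1]+1 when the i-th and j-th values match, else max(dp[i-1][j], dp[i][j-1]).
    ·  8  9  6  6  8  9  5  5  6  8  7
 ·  0  0  0  0  0  0  0  0  0  0  0  0
 6  0  0  0  1  1  1  1  1  1  1  1  1
 6  0  0  0  1  2  2  2  2  2  2  2  2
 7  0  0  0  1  2  2  2  2  2  2  2  3
 5  0  0  0  1  2  2  2  3  3  3  3  3
 8  0  1  1  1  2  3  3  3  3  3  4  4
 7  0  1  1  1  2  3  3  3  3  3  4  5
 6  0  1  1  2  2  3  3  3  3  4  4  5
 5  0  1  1  2  2  3  3  4  4  4  4  5
 6  0  1  1  2  3  3  3  4  4  5  5  5
 7  0  1  1  2  3  3  3  4  4  5  5  6
 9  0  1  2  2  3  3  4  4  4  5  5  6
dp[11][11] = 6. One LCS (by backtracking along matches): 6, 6, 5, 5, 6, 7.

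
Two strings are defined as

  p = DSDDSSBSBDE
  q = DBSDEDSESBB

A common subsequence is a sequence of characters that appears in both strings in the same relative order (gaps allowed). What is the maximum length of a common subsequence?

8

Let dp[i][j] be the LCS length of the first i characters of p and the first j characters of q. dp[i][j] = dp[i-1][j-1]+1 when the i-th and j-th characters match, else max(dp[i-1][j], dp[i][j-1]).
    ·  D  B  S  D  E  D  S  E  S  B  B
 ·  0  0  0  0  0  0  0  0  0  0  0  0
 D  0  1  1  1  1  1  1  1  1  1  1  1
 S  0  1  1  2  2  2  2  2  2  2  2  2
 D  0  1  1  2  3  3  3  3  3  3  3  3
 D  0  1  1  2  3  3  4  4  4  4  4  4
 S  0  1  1  2  3  3  4  5  5  5  5  5
 S  0  1  1  2  3  3  4  5  5  6  6  6
 B  0  1  2  2  3  3  4  5  5  6  7  7
 S  0  1  2  3  3  3  4  5  5  6  7  7
 B  0  1  2  3  3  3  4  5  5  6  7  8
 D  0  1  2  3  4  4  4  5  5  6  7  8
 E  0  1  2  3  4  5  5  5  6  6  7  8
dp[11][11] = 8. One LCS (by backtracking along matches): DSDDSSBB.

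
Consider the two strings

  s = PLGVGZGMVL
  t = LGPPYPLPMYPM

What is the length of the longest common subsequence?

Let dp[i][j] be the LCS length of the first i characters of s and the first j characters of t. dp[i][j] = dp[i-1][j-1]+1 when the i-th and j-th characters match, else max(dp[i-1][j], dp[i][j-1]).
    ·  L  G  P  P  Y  P  L  P  M  Y  P  M
 ·  0  0  0  0  0  0  0  0  0  0  0  0  0
 P  0  0  0  1  1  1  1  1  1  1  1  1  1
 L  0  1  1  1  1  1  1  2  2  2  2  2  2
 G  0  1  2  2  2  2  2  2  2  2  2  2  2
 V  0  1  2  2  2  2  2  2  2  2  2  2  2
 G  0  1  2  2  2  2  2  2  2  2  2  2  2
 Z  0  1  2  2  2  2  2  2  2  2  2  2  2
 G  0  1  2  2  2  2  2  2  2  2  2  2  2
 M  0  1  2  2  2  2  2  2  2  3  3  3  3
 V  0  1  2  2  2  2  2  2  2  3  3  3  3
 L  0  1  2  2  2  2  2  3  3  3  3  3  3
dp[10][12] = 3. One LCS (by backtracking along matches): PLM.

3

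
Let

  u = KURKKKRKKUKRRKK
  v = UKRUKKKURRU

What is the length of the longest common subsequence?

8

Taking K [1,2], U [2,4], K [6,5], K [8,6], K [9,7], U [10,8], R [12,9], R [13,10] gives a common subsequence of length 8, and the DP table's final entry dp[15][11] is also 8, so no common subsequence is longer.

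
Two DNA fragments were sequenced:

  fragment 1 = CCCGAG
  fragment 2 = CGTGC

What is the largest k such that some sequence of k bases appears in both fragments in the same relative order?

Let dp[i][j] be the LCS length of the first i bases of fragment 1 and the first j bases of fragment 2. dp[i][j] = dp[i-1][j-1]+1 when the i-th and j-th bases match, else max(dp[i-1][j], dp[i][j-1]).
    ·  C  G  T  G  C
 ·  0  0  0  0  0  0
 C  0  1  1  1  1  1
 C  0  1  1  1  1  2
 C  0  1  1  1  1  2
 G  0  1  2  2  2  2
 A  0  1  2  2  2  2
 G  0  1  2  2  3  3
dp[6][5] = 3. One LCS (by backtracking along matches): CGG.

3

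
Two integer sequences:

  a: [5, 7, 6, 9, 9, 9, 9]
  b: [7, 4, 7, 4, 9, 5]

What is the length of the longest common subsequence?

2

Pick 7 (a #2, b #3) → 9 (a #4, b #5); all 2 values appear in both, in order. The LCS DP gives dp[7][6] = 2, so this is optimal.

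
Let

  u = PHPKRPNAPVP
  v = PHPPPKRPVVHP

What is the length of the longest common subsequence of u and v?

Pick P [1,1]; then H [2,2]; then P [3,5]; then K [4,6]; then R [5,7]; then P [6,8]; then V [10,10]; then P [11,12]; all 8 characters appear in both, in order, and the DP table's final entry dp[11][12] is also 8, so no common subsequence is longer.

8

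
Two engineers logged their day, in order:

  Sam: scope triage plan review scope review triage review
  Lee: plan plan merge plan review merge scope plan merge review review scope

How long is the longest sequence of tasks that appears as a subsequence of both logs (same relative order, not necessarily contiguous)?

5

Match plan at Sam[3]=Lee[4]; then review at Sam[4]=Lee[5]; then scope at Sam[5]=Lee[7]; then review at Sam[6]=Lee[10]; then review at Sam[8]=Lee[11] — 5 tasks in the same relative order in both. The LCS DP gives dp[8][12] = 5, so this is optimal.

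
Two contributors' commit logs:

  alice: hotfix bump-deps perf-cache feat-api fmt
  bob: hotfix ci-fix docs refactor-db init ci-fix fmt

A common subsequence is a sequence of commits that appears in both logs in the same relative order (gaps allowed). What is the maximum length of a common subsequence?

2

Taking hotfix (alice #1, bob #1), then fmt (alice #5, bob #7) gives a common subsequence of length 2. The LCS DP gives dp[5][7] = 2, so this is optimal.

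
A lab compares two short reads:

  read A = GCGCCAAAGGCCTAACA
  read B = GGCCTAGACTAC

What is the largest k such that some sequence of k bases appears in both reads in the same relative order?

10

One common subsequence of length 10: G (read A #1, read B #1), then G (read A #3, read B #2), then C (read A #4, read B #3), then C (read A #5, read B #4), then A (read A #6, read B #6), then A (read A #8, read B #8), then C (read A #12, read B #9), then T (read A #13, read B #10), then A (read A #15, read B #11), then C (read A #16, read B #12), and the DP table's final entry dp[17][12] is also 10, so no common subsequence is longer.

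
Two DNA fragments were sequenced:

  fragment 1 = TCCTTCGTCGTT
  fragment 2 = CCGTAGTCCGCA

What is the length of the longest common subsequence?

Let dp[i][j] be the LCS length of the first i bases of fragment 1 and the first j bases of fragment 2. dp[i][j] = dp[i-1][j-1]+1 when the i-th and j-th bases match, else max(dp[i-1][j], dp[i][j-1]).
    ·  C  C  G  T  A  G  T  C  C  G  C  A
 ·  0  0  0  0  0  0  0  0  0  0  0  0  0
 T  0  0  0  0  1  1  1  1  1  1  1  1  1
 C  0  1  1  1  1  1  1  1  2  2  2  2  2
 C  0  1  2  2  2  2  2  2  2  3  3  3  3
 T  0  1  2  2  3  3  3  3  3  3  3  3  3
 T  0  1  2  2  3  3  3  4  4  4  4  4  4
 C  0  1  2  2  3  3  3  4  5  5  5  5  5
 G  0  1  2  3  3  3  4  4  5  5  6  6  6
 T  0  1  2  3  4  4  4  5  5  5  6  6  6
 C  0  1  2  3  4  4  4  5  6  6  6  7  7
 G  0  1  2  3  4  4  5  5  6  6  7  7  7
 T  0  1  2  3  4  4  5  6  6  6  7  7  7
 T  0  1  2  3  4  4  5  6  6  6  7  7  7
dp[12][12] = 7. One LCS (by backtracking along matches): CCTTCGC.

7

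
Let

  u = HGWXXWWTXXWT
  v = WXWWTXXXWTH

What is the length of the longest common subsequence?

9

Let dp[i][j] be the LCS length of the first i characters of u and the first j characters of v. dp[i][j] = dp[i-1][j-1]+1 when the i-th and j-th characters match, else max(dp[i-1][j], dp[i][j-1]).
    ·  W  X  W  W  T  X  X  X  W  T  H
 ·  0  0  0  0  0  0  0  0  0  0  0  0
 H  0  0  0  0  0  0  0  0  0  0  0  1
 G  0  0  0  0  0  0  0  0  0  0  0  1
 W  0  1  1  1  1  1  1  1  1  1  1  1
 X  0  1  2  2  2  2  2  2  2  2  2  2
 X  0  1  2  2  2  2  3  3  3  3  3  3
 W  0  1  2  3  3  3  3  3  3  4  4  4
 W  0  1  2  3  4  4  4  4  4  4  4  4
 T  0  1  2  3  4  5  5  5  5  5  5  5
 X  0  1  2  3  4  5  6  6  6  6  6  6
 X  0  1  2  3  4  5  6  7  7  7  7  7
 W  0  1  2  3  4  5  6  7  7  8  8  8
 T  0  1  2  3  4  5  6  7  7  8  9  9
dp[12][11] = 9. One LCS (by backtracking along matches): WXWWTXXWT.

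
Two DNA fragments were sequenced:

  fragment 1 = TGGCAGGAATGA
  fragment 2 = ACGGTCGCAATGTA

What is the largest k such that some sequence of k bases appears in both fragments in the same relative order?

Match G [2,3]; then G [3,4]; then C [4,6]; then G [6,7]; then A [8,9]; then A [9,10]; then T [10,11]; then G [11,12]; then A [12,14] — 9 bases in the same relative order in both. dp[12][14] = 9 confirms this is the maximum.

9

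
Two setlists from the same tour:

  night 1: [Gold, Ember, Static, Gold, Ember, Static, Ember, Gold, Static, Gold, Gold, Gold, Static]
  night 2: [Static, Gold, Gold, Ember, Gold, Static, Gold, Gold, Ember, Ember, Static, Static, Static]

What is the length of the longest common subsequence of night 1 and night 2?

8

Taking Gold (night 1 #1, night 2 #3) → Ember (night 1 #2, night 2 #4) → Static (night 1 #3, night 2 #6) → Gold (night 1 #4, night 2 #8) → Ember (night 1 #5, night 2 #10) → Static (night 1 #6, night 2 #11) → Static (night 1 #9, night 2 #12) → Static (night 1 #13, night 2 #13) gives a common subsequence of length 8. dp[13][13] = 8 confirms this is the maximum.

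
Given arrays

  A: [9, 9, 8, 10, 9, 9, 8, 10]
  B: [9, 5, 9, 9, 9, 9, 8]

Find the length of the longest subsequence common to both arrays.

Match 9 (A #1, B #3), then 9 (A #2, B #4), then 9 (A #5, B #5), then 9 (A #6, B #6), then 8 (A #7, B #7) — 5 values in the same relative order in both. Since dp[8][7] = 5, nothing longer is possible.

5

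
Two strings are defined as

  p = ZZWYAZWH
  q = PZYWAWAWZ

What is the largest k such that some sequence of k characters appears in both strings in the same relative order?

4

Let dp[i][j] be the LCS length of the first i characters of p and the first j characters of q. dp[i][j] = dp[i-1][j-1]+1 when the i-th and j-th characters match, else max(dp[i-1][j], dp[i][j-1]).
    ·  P  Z  Y  W  A  W  A  W  Z
 ·  0  0  0  0  0  0  0  0  0  0
 Z  0  0  1  1  1  1  1  1  1  1
 Z  0  0  1  1  1  1  1  1  1  2
 W  0  0  1  1  2  2  2  2  2  2
 Y  0  0  1  2  2  2  2  2  2  2
 A  0  0  1  2  2  3  3  3  3  3
 Z  0  0  1  2  2  3  3  3  3  4
 W  0  0  1  2  3  3  4  4  4  4
 H  0  0  1  2  3  3  4  4  4  4
dp[8][9] = 4. One LCS (by backtracking along matches): ZWAZ.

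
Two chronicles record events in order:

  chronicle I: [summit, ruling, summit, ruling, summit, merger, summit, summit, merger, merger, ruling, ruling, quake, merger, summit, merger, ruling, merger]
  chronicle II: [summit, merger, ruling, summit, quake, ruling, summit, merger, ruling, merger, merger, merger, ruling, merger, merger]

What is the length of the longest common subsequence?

Pick summit [1,1]; then ruling [2,3]; then summit [3,4]; then ruling [4,6]; then summit [5,7]; then merger [6,10]; then merger [9,11]; then merger [10,12]; then ruling [12,13]; then merger [16,14]; then merger [18,15]; all 11 events appear in both, in order. dp[18][15] = 11 confirms this is the maximum.

11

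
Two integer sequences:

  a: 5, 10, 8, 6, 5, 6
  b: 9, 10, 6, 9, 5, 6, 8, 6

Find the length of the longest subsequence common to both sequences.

Let dp[i][j] be the LCS length of the first i values of a and the first j values of b. dp[i][j] = dp[i-1][j-1]+1 when the i-th and j-th values match, else max(dp[i-1][j], dp[i][j-1]).
    ·  9 10  6  9  5  6  8  6
 ·  0  0  0  0  0  0  0  0  0
 5  0  0  0  0  0  1  1  1  1
10  0  0  1  1  1  1  1  1  1
 8  0  0  1  1  1  1  1  2  2
 6  0  0  1  2  2  2  2  2  3
 5  0  0  1  2  2  3  3  3  3
 6  0  0  1  2  2  3  4  4  4
dp[6][8] = 4. One LCS (by backtracking along matches): 10, 6, 5, 6.

4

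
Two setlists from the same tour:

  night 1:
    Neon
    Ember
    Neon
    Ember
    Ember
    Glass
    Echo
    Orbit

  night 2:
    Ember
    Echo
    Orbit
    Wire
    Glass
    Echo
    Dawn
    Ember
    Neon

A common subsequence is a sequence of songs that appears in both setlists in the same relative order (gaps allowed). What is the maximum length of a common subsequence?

One common subsequence of length 3: Ember [2,1]; then Glass [6,5]; then Echo [7,6]. The LCS DP gives dp[8][9] = 3, so this is optimal.

3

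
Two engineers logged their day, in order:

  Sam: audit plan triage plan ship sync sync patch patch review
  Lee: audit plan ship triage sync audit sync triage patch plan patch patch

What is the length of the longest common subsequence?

7

One common subsequence of length 7: audit (Sam #1, Lee #1) → plan (Sam #2, Lee #2) → triage (Sam #3, Lee #4) → sync (Sam #6, Lee #5) → sync (Sam #7, Lee #7) → patch (Sam #8, Lee #11) → patch (Sam #9, Lee #12), and the DP table's final entry dp[10][12] is also 7, so no common subsequence is longer.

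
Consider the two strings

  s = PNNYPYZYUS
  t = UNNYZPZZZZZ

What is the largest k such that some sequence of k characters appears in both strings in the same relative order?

Pick N (s #2, t #2), N (s #3, t #3), Y (s #4, t #4), P (s #5, t #6), Z (s #7, t #11); all 5 characters appear in both, in order, and the DP table's final entry dp[10][11] is also 5, so no common subsequence is longer.

5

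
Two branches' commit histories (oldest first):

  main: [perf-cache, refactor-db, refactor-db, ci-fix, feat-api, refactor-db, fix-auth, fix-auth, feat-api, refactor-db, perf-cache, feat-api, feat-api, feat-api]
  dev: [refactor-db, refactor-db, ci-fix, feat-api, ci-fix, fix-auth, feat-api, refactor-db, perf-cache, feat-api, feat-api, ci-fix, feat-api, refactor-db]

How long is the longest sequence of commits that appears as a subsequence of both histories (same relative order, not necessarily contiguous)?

11

One common subsequence of length 11: refactor-db at main[2]=dev[1], then refactor-db at main[3]=dev[2], then ci-fix at main[4]=dev[3], then feat-api at main[5]=dev[4], then fix-auth at main[8]=dev[6], then feat-api at main[9]=dev[7], then refactor-db at main[10]=dev[8], then perf-cache at main[11]=dev[9], then feat-api at main[12]=dev[10], then feat-api at main[13]=dev[11], then feat-api at main[14]=dev[13]. dp[14][14] = 11 confirms this is the maximum.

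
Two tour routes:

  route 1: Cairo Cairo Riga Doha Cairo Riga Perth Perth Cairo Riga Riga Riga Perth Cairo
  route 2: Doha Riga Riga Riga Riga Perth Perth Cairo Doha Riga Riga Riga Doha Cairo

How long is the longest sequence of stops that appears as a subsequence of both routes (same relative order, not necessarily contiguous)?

Match Riga at route 1[3]=route 2[4]; then Riga at route 1[6]=route 2[5]; then Perth at route 1[7]=route 2[6]; then Perth at route 1[8]=route 2[7]; then Cairo at route 1[9]=route 2[8]; then Riga at route 1[10]=route 2[10]; then Riga at route 1[11]=route 2[11]; then Riga at route 1[12]=route 2[12]; then Cairo at route 1[14]=route 2[14] — 9 stops in the same relative order in both. Since dp[14][14] = 9, nothing longer is possible.

9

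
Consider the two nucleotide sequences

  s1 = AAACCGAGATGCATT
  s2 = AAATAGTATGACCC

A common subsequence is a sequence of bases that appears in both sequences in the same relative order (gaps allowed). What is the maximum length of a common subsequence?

Match A at s1[1]=s2[1], then A at s1[2]=s2[2], then A at s1[3]=s2[3], then A at s1[7]=s2[5], then G at s1[8]=s2[6], then A at s1[9]=s2[8], then T at s1[10]=s2[9], then G at s1[11]=s2[10], then C at s1[12]=s2[14] — 9 bases in the same relative order in both. Since dp[15][14] = 9, nothing longer is possible.

9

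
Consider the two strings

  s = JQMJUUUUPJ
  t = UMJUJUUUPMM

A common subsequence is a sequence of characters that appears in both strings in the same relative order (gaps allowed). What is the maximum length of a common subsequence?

Taking M [3,2] → J [4,3] → U [5,4] → U [6,6] → U [7,7] → U [8,8] → P [9,9] gives a common subsequence of length 7. Since dp[10][11] = 7, nothing longer is possible.

7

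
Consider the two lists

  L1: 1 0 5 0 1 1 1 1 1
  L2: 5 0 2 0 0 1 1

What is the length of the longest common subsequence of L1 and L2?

4

One common subsequence of length 4: 0 (L1 #2, L2 #4); then 0 (L1 #4, L2 #5); then 1 (L1 #8, L2 #6); then 1 (L1 #9, L2 #7). The LCS DP gives dp[9][7] = 4, so this is optimal.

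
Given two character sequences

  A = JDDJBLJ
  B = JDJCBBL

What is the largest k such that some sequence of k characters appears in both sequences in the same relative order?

5

Match J [1,1], then D [3,2], then J [4,3], then B [5,6], then L [6,7] — 5 characters in the same relative order in both. dp[7][7] = 5 confirms this is the maximum.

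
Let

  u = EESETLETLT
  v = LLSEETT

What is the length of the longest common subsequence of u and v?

5

Let dp[i][j] be the LCS length of the first i characters of u and the first j characters of v. dp[i][j] = dp[i-1][j-1]+1 when the i-th and j-th characters match, else max(dp[i-1][j], dp[i][j-1]).
    ·  L  L  S  E  E  T  T
 ·  0  0  0  0  0  0  0  0
 E  0  0  0  0  1  1  1  1
 E  0  0  0  0  1  2  2  2
 S  0  0  0  1  1  2  2  2
 E  0  0  0  1  2  2  2  2
 T  0  0  0  1  2  2  3  3
 L  0  1  1  1  2  2  3  3
 E  0  1  1  1  2  3  3  3
 T  0  1  1  1  2  3  4  4
 L  0  1  2  2  2  3  4  4
 T  0  1  2  2  2  3  4  5
dp[10][7] = 5. One LCS (by backtracking along matches): SEETT.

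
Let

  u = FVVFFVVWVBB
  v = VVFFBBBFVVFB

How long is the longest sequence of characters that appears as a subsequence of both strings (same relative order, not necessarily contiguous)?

One common subsequence of length 7: V (u #2, v #1) → V (u #3, v #2) → F (u #4, v #4) → F (u #5, v #8) → V (u #6, v #9) → V (u #7, v #10) → B (u #11, v #12). Since dp[11][12] = 7, nothing longer is possible.

7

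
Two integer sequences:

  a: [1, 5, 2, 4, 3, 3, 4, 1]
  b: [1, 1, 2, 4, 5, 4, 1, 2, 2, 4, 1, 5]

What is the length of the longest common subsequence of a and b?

5

Let dp[i][j] be the LCS length of the first i values of a and the first j values of b. dp[i][j] = dp[i-1][j-1]+1 when the i-th and j-th values match, else max(dp[i-1][j], dp[i][j-1]).
    ·  1  1  2  4  5  4  1  2  2  4  1  5
 ·  0  0  0  0  0  0  0  0  0  0  0  0  0
 1  0  1  1  1  1  1  1  1  1  1  1  1  1
 5  0  1  1  1  1  2  2  2  2  2  2  2  2
 2  0  1  1  2  2  2  2  2  3  3  3  3  3
 4  0  1  1  2  3  3  3  3  3  3  4  4  4
 3  0  1  1  2  3  3  3  3  3  3  4  4  4
 3  0  1  1  2  3  3  3  3  3  3  4  4  4
 4  0  1  1  2  3  3  4  4  4  4  4  4  4
 1  0  1  2  2  3  3  4  5  5  5  5  5  5
dp[8][12] = 5. One LCS (by backtracking along matches): 1, 5, 2, 4, 1.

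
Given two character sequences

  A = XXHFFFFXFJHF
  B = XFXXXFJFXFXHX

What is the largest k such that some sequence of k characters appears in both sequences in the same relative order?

7

One common subsequence of length 7: X at A[1]=B[4]; then X at A[2]=B[5]; then F at A[4]=B[6]; then F at A[5]=B[8]; then F at A[7]=B[10]; then X at A[8]=B[11]; then H at A[11]=B[12]. dp[12][13] = 7 confirms this is the maximum.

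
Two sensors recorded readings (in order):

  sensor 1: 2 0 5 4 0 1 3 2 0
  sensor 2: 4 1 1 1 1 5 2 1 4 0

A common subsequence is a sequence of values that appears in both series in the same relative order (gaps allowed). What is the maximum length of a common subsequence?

4

Pick 4 (sensor 1 #4, sensor 2 #1), 1 (sensor 1 #6, sensor 2 #5), 2 (sensor 1 #8, sensor 2 #7), 0 (sensor 1 #9, sensor 2 #10); all 4 values appear in both, in order, and the DP table's final entry dp[9][10] is also 4, so no common subsequence is longer.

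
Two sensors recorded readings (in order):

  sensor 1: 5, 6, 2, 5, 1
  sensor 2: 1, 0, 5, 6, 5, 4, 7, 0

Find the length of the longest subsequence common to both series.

One common subsequence of length 3: 5 (sensor 1 #1, sensor 2 #3) → 6 (sensor 1 #2, sensor 2 #4) → 5 (sensor 1 #4, sensor 2 #5), and the DP table's final entry dp[5][8] is also 3, so no common subsequence is longer.

3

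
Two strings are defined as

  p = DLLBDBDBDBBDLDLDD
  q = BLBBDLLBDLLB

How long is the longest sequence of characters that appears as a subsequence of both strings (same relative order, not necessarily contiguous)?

8

One common subsequence of length 8: L [3,2] → B [4,3] → B [6,4] → D [7,5] → B [11,8] → D [12,9] → L [13,10] → L [15,11], and the DP table's final entry dp[17][12] is also 8, so no common subsequence is longer.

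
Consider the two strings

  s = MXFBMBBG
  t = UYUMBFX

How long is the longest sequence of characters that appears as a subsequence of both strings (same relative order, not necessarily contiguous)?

Taking M at s[1]=t[4] → X at s[2]=t[7] gives a common subsequence of length 2. dp[8][7] = 2 confirms this is the maximum.

2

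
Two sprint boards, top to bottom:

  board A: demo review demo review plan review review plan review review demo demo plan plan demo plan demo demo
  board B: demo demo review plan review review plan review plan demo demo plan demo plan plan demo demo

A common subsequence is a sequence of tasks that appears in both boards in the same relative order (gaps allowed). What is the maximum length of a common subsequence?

Pick demo [1,1]; then demo [3,2]; then review [4,3]; then plan [5,4]; then review [6,5]; then review [7,6]; then plan [8,7]; then review [9,8]; then demo [11,10]; then demo [12,11]; then plan [13,12]; then plan [14,14]; then plan [16,15]; then demo [17,16]; then demo [18,17]; all 15 tasks appear in both, in order. dp[18][17] = 15 confirms this is the maximum.

15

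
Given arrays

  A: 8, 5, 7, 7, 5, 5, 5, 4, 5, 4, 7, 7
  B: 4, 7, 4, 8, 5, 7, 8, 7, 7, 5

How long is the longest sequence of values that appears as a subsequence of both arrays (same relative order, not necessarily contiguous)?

5

Pick 8 [1,4]; then 5 [2,5]; then 7 [3,8]; then 7 [4,9]; then 5 [9,10]; all 5 values appear in both, in order. Since dp[12][10] = 5, nothing longer is possible.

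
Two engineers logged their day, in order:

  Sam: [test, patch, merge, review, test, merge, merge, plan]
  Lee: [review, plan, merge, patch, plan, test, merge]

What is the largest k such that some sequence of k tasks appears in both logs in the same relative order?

Taking patch (Sam #2, Lee #4), then test (Sam #5, Lee #6), then merge (Sam #7, Lee #7) gives a common subsequence of length 3. dp[8][7] = 3 confirms this is the maximum.

3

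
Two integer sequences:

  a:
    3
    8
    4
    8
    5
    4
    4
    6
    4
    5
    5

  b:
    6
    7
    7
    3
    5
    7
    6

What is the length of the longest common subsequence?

One common subsequence of length 3: 3 at a[1]=b[4], 5 at a[5]=b[5], 6 at a[8]=b[7]. dp[11][7] = 3 confirms this is the maximum.

3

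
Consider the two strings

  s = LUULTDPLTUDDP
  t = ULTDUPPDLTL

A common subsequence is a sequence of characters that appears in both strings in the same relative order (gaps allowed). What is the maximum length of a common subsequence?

Match U [3,1], L [4,2], T [5,3], D [6,4], P [7,7], L [8,9], T [9,10] — 7 characters in the same relative order in both. Since dp[13][11] = 7, nothing longer is possible.

7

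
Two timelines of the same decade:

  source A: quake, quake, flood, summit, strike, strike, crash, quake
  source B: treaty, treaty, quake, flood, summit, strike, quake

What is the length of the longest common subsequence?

5

Taking quake at source A[2]=source B[3] → flood at source A[3]=source B[4] → summit at source A[4]=source B[5] → strike at source A[6]=source B[6] → quake at source A[8]=source B[7] gives a common subsequence of length 5, and the DP table's final entry dp[8][7] is also 5, so no common subsequence is longer.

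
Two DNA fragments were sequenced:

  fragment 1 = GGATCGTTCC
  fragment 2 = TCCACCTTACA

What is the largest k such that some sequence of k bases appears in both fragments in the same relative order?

Pick A at fragment 1[3]=fragment 2[4]; then C at fragment 1[5]=fragment 2[6]; then T at fragment 1[7]=fragment 2[7]; then T at fragment 1[8]=fragment 2[8]; then C at fragment 1[9]=fragment 2[10]; all 5 bases appear in both, in order, and the DP table's final entry dp[10][11] is also 5, so no common subsequence is longer.

5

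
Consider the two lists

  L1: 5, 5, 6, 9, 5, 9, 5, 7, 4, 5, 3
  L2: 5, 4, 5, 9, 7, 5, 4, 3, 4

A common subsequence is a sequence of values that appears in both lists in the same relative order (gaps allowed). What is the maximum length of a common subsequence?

6

Let dp[i][j] be the LCS length of the first i values of L1 and the first j values of L2. dp[i][j] = dp[i-1][j-1]+1 when the i-th and j-th values match, else max(dp[i-1][j], dp[i][j-1]).
    ·  5  4  5  9  7  5  4  3  4
 ·  0  0  0  0  0  0  0  0  0  0
 5  0  1  1  1  1  1  1  1  1  1
 5  0  1  1  2  2  2  2  2  2  2
 6  0  1  1  2  2  2  2  2  2  2
 9  0  1  1  2  3  3  3  3  3  3
 5  0  1  1  2  3  3  4  4  4  4
 9  0  1  1  2  3  3  4  4  4  4
 5  0  1  1  2  3  3  4  4  4  4
 7  0  1  1  2  3  4  4  4  4  4
 4  0  1  2  2  3  4  4  5  5  5
 5  0  1  2  3  3  4  5  5  5  5
 3  0  1  2  3  3  4  5  5  6  6
dp[11][9] = 6. One LCS (by backtracking along matches): 5, 5, 9, 5, 4, 3.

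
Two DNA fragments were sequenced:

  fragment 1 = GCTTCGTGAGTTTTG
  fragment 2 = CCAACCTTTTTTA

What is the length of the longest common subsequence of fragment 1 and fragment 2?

7

Match C [2,6]; then T [3,7]; then T [4,8]; then T [7,9]; then T [11,10]; then T [12,11]; then T [13,12] — 7 bases in the same relative order in both. Since dp[15][13] = 7, nothing longer is possible.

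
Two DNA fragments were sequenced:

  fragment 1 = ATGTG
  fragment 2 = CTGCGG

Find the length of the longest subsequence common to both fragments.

3

Match T (fragment 1 #2, fragment 2 #2), then G (fragment 1 #3, fragment 2 #5), then G (fragment 1 #5, fragment 2 #6) — 3 bases in the same relative order in both. dp[5][6] = 3 confirms this is the maximum.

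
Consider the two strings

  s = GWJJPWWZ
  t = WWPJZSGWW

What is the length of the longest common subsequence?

Match W [2,2]; then J [3,4]; then W [6,8]; then W [7,9] — 4 characters in the same relative order in both. The LCS DP gives dp[8][9] = 4, so this is optimal.

4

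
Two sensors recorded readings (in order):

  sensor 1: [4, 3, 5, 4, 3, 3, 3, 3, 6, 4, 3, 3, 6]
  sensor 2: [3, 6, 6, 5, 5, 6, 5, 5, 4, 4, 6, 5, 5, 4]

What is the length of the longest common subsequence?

Pick 3 (sensor 1 #2, sensor 2 #1), 5 (sensor 1 #3, sensor 2 #8), 4 (sensor 1 #4, sensor 2 #10), 6 (sensor 1 #9, sensor 2 #11), 4 (sensor 1 #10, sensor 2 #14); all 5 values appear in both, in order. Since dp[13][14] = 5, nothing longer is possible.

5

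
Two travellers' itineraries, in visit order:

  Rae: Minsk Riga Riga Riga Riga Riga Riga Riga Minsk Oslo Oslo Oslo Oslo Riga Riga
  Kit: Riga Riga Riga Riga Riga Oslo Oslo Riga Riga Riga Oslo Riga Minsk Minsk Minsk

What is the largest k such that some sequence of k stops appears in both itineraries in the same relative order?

Pick Riga at Rae[2]=Kit[2] → Riga at Rae[3]=Kit[3] → Riga at Rae[4]=Kit[4] → Riga at Rae[5]=Kit[5] → Riga at Rae[6]=Kit[8] → Riga at Rae[7]=Kit[9] → Riga at Rae[8]=Kit[10] → Oslo at Rae[13]=Kit[11] → Riga at Rae[14]=Kit[12]; all 9 stops appear in both, in order. dp[15][15] = 9 confirms this is the maximum.

9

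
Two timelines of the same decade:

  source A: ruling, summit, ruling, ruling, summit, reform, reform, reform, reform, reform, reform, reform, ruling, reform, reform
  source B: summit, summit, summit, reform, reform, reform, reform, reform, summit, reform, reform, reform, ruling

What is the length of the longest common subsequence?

Match summit [2,2]; then summit [5,3]; then reform [6,5]; then reform [7,6]; then reform [8,7]; then reform [9,8]; then reform [10,10]; then reform [11,11]; then reform [12,12]; then ruling [13,13] — 10 events in the same relative order in both. The LCS DP gives dp[15][13] = 10, so this is optimal.

10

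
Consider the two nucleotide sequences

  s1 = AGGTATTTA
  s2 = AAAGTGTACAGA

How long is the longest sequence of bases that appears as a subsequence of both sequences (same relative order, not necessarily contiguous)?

6

Let dp[i][j] be the LCS length of the first i bases of s1 and the first j bases of s2. dp[i][j] = dp[i-1][j-1]+1 when the i-th and j-th bases match, else max(dp[i-1][j], dp[i][j-1]).
    ·  A  A  A  G  T  G  T  A  C  A  G  A
 ·  0  0  0  0  0  0  0  0  0  0  0  0  0
 A  0  1  1  1  1  1  1  1  1  1  1  1  1
 G  0  1  1  1  2  2  2  2  2  2  2  2  2
 G  0  1  1  1  2  2  3  3  3  3  3  3  3
 T  0  1  1  1  2  3  3  4  4  4  4  4  4
 A  0  1  2  2  2  3  3  4  5  5  5  5  5
 T  0  1  2  2  2  3  3  4  5  5  5  5  5
 T  0  1  2  2  2  3  3  4  5  5  5  5  5
 T  0  1  2  2  2  3  3  4  5  5  5  5  5
 A  0  1  2  3  3  3  3  4  5  5  6  6  6
dp[9][12] = 6. One LCS (by backtracking along matches): AGGTAA.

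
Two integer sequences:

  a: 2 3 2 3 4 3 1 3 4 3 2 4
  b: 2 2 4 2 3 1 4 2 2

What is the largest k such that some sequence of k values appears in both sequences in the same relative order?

7

Let dp[i][j] be the LCS length of the first i values of a and the first j values of b. dp[i][j] = dp[i-1][j-1]+1 when the i-th and j-th values match, else max(dp[i-1][j], dp[i][j-1]).
    ·  2  2  4  2  3  1  4  2  2
 ·  0  0  0  0  0  0  0  0  0  0
 2  0  1  1  1  1  1  1  1  1  1
 3  0  1  1  1  1  2  2  2  2  2
 2  0  1  2  2  2  2  2  2  3  3
 3  0  1  2  2  2  3  3  3  3  3
 4  0  1  2  3  3  3  3  4  4  4
 3  0  1  2  3  3  4  4  4  4  4
 1  0  1  2  3  3  4  5  5  5  5
 3  0  1  2  3  3  4  5  5  5  5
 4  0  1  2  3  3  4  5  6  6  6
 3  0  1  2  3  3  4  5  6  6  6
 2  0  1  2  3  4  4  5  6  7  7
 4  0  1  2  3  4  4  5  6  7  7
dp[12][9] = 7. One LCS (by backtracking along matches): 2, 2, 4, 3, 1, 4, 2.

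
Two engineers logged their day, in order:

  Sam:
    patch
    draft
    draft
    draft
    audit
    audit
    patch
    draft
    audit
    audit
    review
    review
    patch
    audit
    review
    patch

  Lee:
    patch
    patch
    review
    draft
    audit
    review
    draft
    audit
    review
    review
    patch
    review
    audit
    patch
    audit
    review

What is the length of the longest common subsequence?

Match patch at Sam[1]=Lee[2] → draft at Sam[4]=Lee[4] → audit at Sam[5]=Lee[5] → draft at Sam[8]=Lee[7] → audit at Sam[9]=Lee[8] → review at Sam[11]=Lee[10] → review at Sam[12]=Lee[12] → patch at Sam[13]=Lee[14] → audit at Sam[14]=Lee[15] → review at Sam[15]=Lee[16] — 10 tasks in the same relative order in both. Since dp[16][16] = 10, nothing longer is possible.

10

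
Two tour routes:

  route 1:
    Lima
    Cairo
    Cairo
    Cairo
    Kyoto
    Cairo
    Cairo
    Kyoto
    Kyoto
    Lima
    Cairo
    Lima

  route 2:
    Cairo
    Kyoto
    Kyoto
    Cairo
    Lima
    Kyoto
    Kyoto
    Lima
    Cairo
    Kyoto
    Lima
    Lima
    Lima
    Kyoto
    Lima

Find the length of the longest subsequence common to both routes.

8

Match Cairo [2,1], Kyoto [5,3], Cairo [6,4], Kyoto [8,6], Kyoto [9,7], Lima [10,8], Cairo [11,9], Lima [12,15] — 8 stops in the same relative order in both. Since dp[12][15] = 8, nothing longer is possible.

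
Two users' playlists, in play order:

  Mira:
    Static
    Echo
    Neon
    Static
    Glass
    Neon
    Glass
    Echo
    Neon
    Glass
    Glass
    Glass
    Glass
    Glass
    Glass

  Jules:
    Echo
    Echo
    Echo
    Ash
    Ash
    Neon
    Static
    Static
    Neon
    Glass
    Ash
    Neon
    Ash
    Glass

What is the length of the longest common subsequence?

7

Pick Echo [2,3], then Neon [3,6], then Static [4,8], then Neon [6,9], then Glass [7,10], then Neon [9,12], then Glass [15,14]; all 7 songs appear in both, in order. Since dp[15][14] = 7, nothing longer is possible.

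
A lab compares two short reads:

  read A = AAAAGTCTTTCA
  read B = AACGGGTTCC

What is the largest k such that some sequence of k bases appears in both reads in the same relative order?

Let dp[i][j] be the LCS length of the first i bases of read A and the first j bases of read B. dp[i][j] = dp[i-1][j-1]+1 when the i-th and j-th bases match, else max(dp[i-1][j], dp[i][j-1]).
    ·  A  A  C  G  G  G  T  T  C  C
 ·  0  0  0  0  0  0  0  0  0  0  0
 A  0  1  1  1  1  1  1  1  1  1  1
 A  0  1  2  2  2  2  2  2  2  2  2
 A  0  1  2  2  2  2  2  2  2  2  2
 A  0  1  2  2  2  2  2  2  2  2  2
 G  0  1  2  2  3  3  3  3  3  3  3
 T  0  1  2  2  3  3  3  4  4  4  4
 C  0  1  2  3  3  3  3  4  4  5  5
 T  0  1  2  3  3  3  3  4  5  5  5
 T  0  1  2  3  3  3  3  4  5  5  5
 T  0  1  2  3  3  3  3  4  5  5  5
 C  0  1  2  3  3  3  3  4  5  6  6
 A  0  1  2  3  3  3  3  4  5  6  6
dp[12][10] = 6. One LCS (by backtracking along matches): AAGTCC.

6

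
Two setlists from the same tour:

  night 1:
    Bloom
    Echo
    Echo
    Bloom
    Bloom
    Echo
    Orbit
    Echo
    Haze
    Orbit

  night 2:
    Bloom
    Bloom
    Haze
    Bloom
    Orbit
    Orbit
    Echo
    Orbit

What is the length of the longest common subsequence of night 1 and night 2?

6

One common subsequence of length 6: Bloom at night 1[1]=night 2[1], Bloom at night 1[4]=night 2[2], Bloom at night 1[5]=night 2[4], Orbit at night 1[7]=night 2[6], Echo at night 1[8]=night 2[7], Orbit at night 1[10]=night 2[8]. dp[10][8] = 6 confirms this is the maximum.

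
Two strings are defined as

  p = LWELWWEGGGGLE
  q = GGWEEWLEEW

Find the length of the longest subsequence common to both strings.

Let dp[i][j] be the LCS length of the first i characters of p and the first j characters of q. dp[i][j] = dp[i-1][j-1]+1 when the i-th and j-th characters match, else max(dp[i-1][j], dp[i][j-1]).
    ·  G  G  W  E  E  W  L  E  E  W
 ·  0  0  0  0  0  0  0  0  0  0  0
 L  0  0  0  0  0  0  0  1  1  1  1
 W  0  0  0  1  1  1  1  1  1  1  2
 E  0  0  0  1  2  2  2  2  2  2  2
 L  0  0  0  1  2  2  2  3  3  3  3
 W  0  0  0  1  2  2  3  3  3  3  4
 W  0  0  0  1  2  2  3  3  3  3  4
 E  0  0  0  1  2  3  3  3  4  4  4
 G  0  1  1  1  2  3  3  3  4  4  4
 G  0  1  2  2  2  3  3  3  4  4  4
 G  0  1  2  2  2  3  3  3  4  4  4
 G  0  1  2  2  2  3  3  3  4  4  4
 L  0  1  2  2  2  3  3  4  4  4  4
 E  0  1  2  2  3  3  3  4  5  5  5
dp[13][10] = 5. One LCS (by backtracking along matches): WELEE.

5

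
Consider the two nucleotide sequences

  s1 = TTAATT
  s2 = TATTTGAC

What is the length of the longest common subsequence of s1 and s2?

Let dp[i][j] be the LCS length of the first i bases of s1 and the first j bases of s2. dp[i][j] = dp[i-1][j-1]+1 when the i-th and j-th bases match, else max(dp[i-1][j], dp[i][j-1]).
    ·  T  A  T  T  T  G  A  C
 ·  0  0  0  0  0  0  0  0  0
 T  0  1  1  1  1  1  1  1  1
 T  0  1  1  2  2  2  2  2  2
 A  0  1  2  2  2  2  2  3  3
 A  0  1  2  2  2  2  2  3  3
 T  0  1  2  3  3  3  3  3  3
 T  0  1  2  3  4  4  4  4  4
dp[6][8] = 4. One LCS (by backtracking along matches): TTTT.

4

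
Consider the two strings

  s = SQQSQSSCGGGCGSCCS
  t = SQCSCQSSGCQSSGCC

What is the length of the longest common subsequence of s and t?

One common subsequence of length 11: S (s #1, t #1); then Q (s #2, t #2); then S (s #4, t #4); then Q (s #5, t #6); then S (s #6, t #7); then S (s #7, t #8); then G (s #11, t #9); then C (s #12, t #10); then G (s #13, t #14); then C (s #15, t #15); then C (s #16, t #16). The LCS DP gives dp[17][16] = 11, so this is optimal.

11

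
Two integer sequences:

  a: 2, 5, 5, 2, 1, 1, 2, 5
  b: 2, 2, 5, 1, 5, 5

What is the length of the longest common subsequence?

Let dp[i][j] be the LCS length of the first i values of a and the first j values of b. dp[i][j] = dp[i-1][j-1]+1 when the i-th and j-th values match, else max(dp[i-1][j], dp[i][j-1]).
    ·  2  2  5  1  5  5
 ·  0  0  0  0  0  0  0
 2  0  1  1  1  1  1  1
 5  0  1  1  2  2  2  2
 5  0  1  1  2  2  3  3
 2  0  1  2  2  2  3  3
 1  0  1  2  2  3  3  3
 1  0  1  2  2  3  3  3
 2  0  1  2  2  3  3  3
 5  0  1  2  3  3  4  4
dp[8][6] = 4. One LCS (by backtracking along matches): 2, 5, 5, 5.

4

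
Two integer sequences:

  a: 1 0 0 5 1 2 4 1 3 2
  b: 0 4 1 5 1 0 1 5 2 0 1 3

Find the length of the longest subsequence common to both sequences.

6

Pick 1 at a[1]=b[5]; then 0 at a[2]=b[6]; then 5 at a[4]=b[8]; then 2 at a[6]=b[9]; then 1 at a[8]=b[11]; then 3 at a[9]=b[12]; all 6 values appear in both, in order. The LCS DP gives dp[10][12] = 6, so this is optimal.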